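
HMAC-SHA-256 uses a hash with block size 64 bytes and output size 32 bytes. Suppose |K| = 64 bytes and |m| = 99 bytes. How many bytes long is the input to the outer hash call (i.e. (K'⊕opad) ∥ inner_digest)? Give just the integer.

96

Key is 64 ≤ 64 bytes, zero-padded: |K'| = 64.
Outer input = (K'⊕opad) ∥ H(inner) → 64 + 32 = 96 bytes.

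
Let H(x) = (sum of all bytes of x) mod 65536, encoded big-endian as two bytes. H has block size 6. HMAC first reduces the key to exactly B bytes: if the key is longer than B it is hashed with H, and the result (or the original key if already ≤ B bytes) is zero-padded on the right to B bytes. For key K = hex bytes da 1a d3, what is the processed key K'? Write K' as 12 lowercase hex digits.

Key hex bytes da 1a d3 is 3 bytes ≤ B = 6; zero-pad to 6 bytes: K' = da 1a d3 00 00 00.

da1ad3000000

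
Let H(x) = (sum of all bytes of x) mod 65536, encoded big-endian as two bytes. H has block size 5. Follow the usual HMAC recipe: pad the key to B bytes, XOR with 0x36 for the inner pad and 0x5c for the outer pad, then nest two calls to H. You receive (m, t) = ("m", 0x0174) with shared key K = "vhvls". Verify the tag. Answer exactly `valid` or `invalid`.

Key "vhvls" = 76 68 76 6c 73 is exactly B = 5 bytes: K' = 76 68 76 6c 73.
K' ⊕ ipad = 40 5e 40 5a 45; K' ⊕ opad = 2a 34 2a 30 2f.
Inner hash: sum = 64+94+64+90+69+109 = 490 → 01 ea.
Outer hash (recomputed tag): sum = 42+52+42+48+47+1+234 = 466 → 01 d2.
Recomputed tag = 01d2; claimed = 0174 → mismatch.

invalid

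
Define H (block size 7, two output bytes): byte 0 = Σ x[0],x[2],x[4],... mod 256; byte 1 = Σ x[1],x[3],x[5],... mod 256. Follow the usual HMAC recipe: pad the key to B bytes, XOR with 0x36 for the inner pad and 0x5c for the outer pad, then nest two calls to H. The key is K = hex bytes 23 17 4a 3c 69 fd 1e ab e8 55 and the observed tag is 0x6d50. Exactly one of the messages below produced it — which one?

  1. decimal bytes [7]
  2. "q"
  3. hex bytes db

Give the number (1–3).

Key hex bytes 23 17 4a 3c 69 fd 1e ab e8 55 is 10 bytes > B = 7, so hash it first: H(key) = dc 50, then zero-pad to 7 bytes: K' = dc 50 00 00 00 00 00.
K' ⊕ ipad = ea 66 36 36 36 36 36; K' ⊕ opad = 80 0c 5c 5c 5c 5c 5c.
m1: inner = H(ea 66 36 36 36 36 36 07) = 8c d9; tag = H(80 0c 5c 5c 5c 5c 5c 8c d9) = 6d50 ← matches
m2: inner = H(ea 66 36 36 36 36 36 71) = 8c 43; tag = H(80 0c 5c 5c 5c 5c 5c 8c 43) = d750
m3: inner = H(ea 66 36 36 36 36 36 db) = 8c ad; tag = H(80 0c 5c 5c 5c 5c 5c 8c ad) = 4150

1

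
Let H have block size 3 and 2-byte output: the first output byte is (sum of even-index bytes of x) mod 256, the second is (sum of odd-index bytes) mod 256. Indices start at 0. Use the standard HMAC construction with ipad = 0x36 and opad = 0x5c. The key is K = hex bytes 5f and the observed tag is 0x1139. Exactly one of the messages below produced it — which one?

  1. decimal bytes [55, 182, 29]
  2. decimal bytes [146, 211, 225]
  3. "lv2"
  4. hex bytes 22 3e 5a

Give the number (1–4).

Key hex bytes 5f is 1 byte ≤ B = 3; zero-pad to 3 bytes: K' = 5f 00 00.
K' ⊕ ipad = 69 36 36; K' ⊕ opad = 03 5c 5c.
m1: inner = H(69 36 36 37 b6 1d) = 55 8a; tag = H(03 5c 5c 55 8a) = e9b1
m2: inner = H(69 36 36 92 d3 e1) = 72 a9; tag = H(03 5c 5c 72 a9) = 08ce
m3: inner = H(69 36 36 6c 76 32) = 15 d4; tag = H(03 5c 5c 15 d4) = 3371
m4: inner = H(69 36 36 22 3e 5a) = dd b2; tag = H(03 5c 5c dd b2) = 1139 ← matches

4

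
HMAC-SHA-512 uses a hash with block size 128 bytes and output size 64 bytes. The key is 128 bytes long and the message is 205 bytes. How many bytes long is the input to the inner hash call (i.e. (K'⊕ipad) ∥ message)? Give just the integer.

333

Key is 128 ≤ 128 bytes, zero-padded: |K'| = 128.
Inner input = (K'⊕ipad) ∥ m → 128 + 205 = 333 bytes.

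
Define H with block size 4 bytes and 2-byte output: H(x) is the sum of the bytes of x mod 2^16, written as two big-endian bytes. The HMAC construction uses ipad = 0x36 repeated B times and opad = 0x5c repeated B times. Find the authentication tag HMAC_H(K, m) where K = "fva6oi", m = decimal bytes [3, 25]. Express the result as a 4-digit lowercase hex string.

0167

Key "fva6oi" = 66 76 61 36 6f 69 is 6 bytes > B = 4, so hash it first: H(key) = 02 4b, then zero-pad to 4 bytes: K' = 02 4b 00 00.
K' ⊕ ipad = 34 7d 36 36.  K' ⊕ opad = 5e 17 5c 5c.
Inner input = (K'⊕ipad) ∥ m = 34 7d 36 36 ∥ 03 19.
Inner hash: sum = 52+125+54+54+3+25 = 313 → 01 39.
Outer input = (K'⊕opad) ∥ inner = 5e 17 5c 5c ∥ 01 39.
Outer hash (tag): sum = 94+23+92+92+1+57 = 359 → 01 67.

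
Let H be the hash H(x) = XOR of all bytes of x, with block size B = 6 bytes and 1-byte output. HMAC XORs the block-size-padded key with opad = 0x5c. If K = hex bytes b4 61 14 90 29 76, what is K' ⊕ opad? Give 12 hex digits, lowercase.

e83d48cc752a

Key hex bytes b4 61 14 90 29 76 is exactly B = 6 bytes: K' = b4 61 14 90 29 76.
XOR each byte with 0x5c: b4⊕5c=e8, 61⊕5c=3d, 14⊕5c=48, 90⊕5c=cc, 29⊕5c=75, 76⊕5c=2a.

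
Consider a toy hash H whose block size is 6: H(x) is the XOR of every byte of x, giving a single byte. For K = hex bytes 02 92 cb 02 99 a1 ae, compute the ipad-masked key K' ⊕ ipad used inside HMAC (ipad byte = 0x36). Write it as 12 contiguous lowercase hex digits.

Key hex bytes 02 92 cb 02 99 a1 ae is 7 bytes > B = 6, so hash it first: H(key) = cf, then zero-pad to 6 bytes: K' = cf 00 00 00 00 00.
XOR each byte with 0x36: cf⊕36=f9, 00⊕36=36, 00⊕36=36, 00⊕36=36, 00⊕36=36, 00⊕36=36.

f93636363636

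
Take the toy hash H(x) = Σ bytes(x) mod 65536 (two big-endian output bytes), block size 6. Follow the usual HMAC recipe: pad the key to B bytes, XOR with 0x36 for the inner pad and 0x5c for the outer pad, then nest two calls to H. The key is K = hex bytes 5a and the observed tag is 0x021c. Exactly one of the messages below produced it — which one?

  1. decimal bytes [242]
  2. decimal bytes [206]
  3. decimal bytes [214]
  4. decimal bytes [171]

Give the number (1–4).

Key hex bytes 5a is 1 byte ≤ B = 6; zero-pad to 6 bytes: K' = 5a 00 00 00 00 00.
K' ⊕ ipad = 6c 36 36 36 36 36; K' ⊕ opad = 06 5c 5c 5c 5c 5c.
m1: inner = H(6c 36 36 36 36 36 f2) = 02 6c; tag = H(06 5c 5c 5c 5c 5c 02 6c) = 0240
m2: inner = H(6c 36 36 36 36 36 ce) = 02 48; tag = H(06 5c 5c 5c 5c 5c 02 48) = 021c ← matches
m3: inner = H(6c 36 36 36 36 36 d6) = 02 50; tag = H(06 5c 5c 5c 5c 5c 02 50) = 0224
m4: inner = H(6c 36 36 36 36 36 ab) = 02 25; tag = H(06 5c 5c 5c 5c 5c 02 25) = 01f9

2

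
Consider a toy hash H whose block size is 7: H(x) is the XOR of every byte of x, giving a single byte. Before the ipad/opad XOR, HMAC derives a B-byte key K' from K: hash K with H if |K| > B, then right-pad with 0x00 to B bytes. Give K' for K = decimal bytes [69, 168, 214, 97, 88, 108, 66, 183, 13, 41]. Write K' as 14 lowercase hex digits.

|K| = 10 > B = 7, so first hash the key.
H(K): XOR 45⊕a8⊕d6⊕61⊕58⊕6c⊕42⊕b7⊕0d⊕29 = bf.
Zero-pad H(K) = bf to 7 bytes: K' = bf 00 00 00 00 00 00.

bf000000000000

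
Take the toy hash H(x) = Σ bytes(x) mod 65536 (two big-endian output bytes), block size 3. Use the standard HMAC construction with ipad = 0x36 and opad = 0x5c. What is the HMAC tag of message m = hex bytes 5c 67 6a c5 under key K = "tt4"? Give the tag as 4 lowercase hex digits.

Key "tt4" = 74 74 34 is exactly B = 3 bytes: K' = 74 74 34.
K' ⊕ ipad = 42 42 02.  K' ⊕ opad = 28 28 68.
Inner input = (K'⊕ipad) ∥ m = 42 42 02 ∥ 5c 67 6a c5.
Inner hash: sum = 66+66+2+92+103+106+197 = 632 → 02 78.
Outer input = (K'⊕opad) ∥ inner = 28 28 68 ∥ 02 78.
Outer hash (tag): sum = 40+40+104+2+120 = 306 → 01 32.

0132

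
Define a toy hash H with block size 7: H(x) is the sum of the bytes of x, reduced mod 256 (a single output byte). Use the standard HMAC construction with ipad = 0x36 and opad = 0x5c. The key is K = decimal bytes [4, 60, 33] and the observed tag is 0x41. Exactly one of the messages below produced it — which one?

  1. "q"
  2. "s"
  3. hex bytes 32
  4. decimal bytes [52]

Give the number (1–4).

1

Key decimal bytes [4, 60, 33] = 04 3c 21 is 3 bytes ≤ B = 7; zero-pad to 7 bytes: K' = 04 3c 21 00 00 00 00.
K' ⊕ ipad = 32 0a 17 36 36 36 36; K' ⊕ opad = 58 60 7d 5c 5c 5c 5c.
m1: inner = H(32 0a 17 36 36 36 36 71) = 9c; tag = H(58 60 7d 5c 5c 5c 5c 9c) = 41 ← matches
m2: inner = H(32 0a 17 36 36 36 36 73) = 9e; tag = H(58 60 7d 5c 5c 5c 5c 9e) = 43
m3: inner = H(32 0a 17 36 36 36 36 32) = 5d; tag = H(58 60 7d 5c 5c 5c 5c 5d) = 02
m4: inner = H(32 0a 17 36 36 36 36 34) = 5f; tag = H(58 60 7d 5c 5c 5c 5c 5f) = 04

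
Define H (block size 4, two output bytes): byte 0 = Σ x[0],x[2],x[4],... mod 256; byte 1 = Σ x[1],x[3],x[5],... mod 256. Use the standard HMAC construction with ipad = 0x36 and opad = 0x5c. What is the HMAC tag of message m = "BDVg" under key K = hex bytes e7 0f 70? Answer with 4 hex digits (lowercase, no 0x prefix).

96c9

Key hex bytes e7 0f 70 is 3 bytes ≤ B = 4; zero-pad to 4 bytes: K' = e7 0f 70 00.
K' ⊕ ipad = d1 39 46 36.  K' ⊕ opad = bb 53 2c 5c.
Inner input = (K'⊕ipad) ∥ m = d1 39 46 36 ∥ 42 44 56 67.
Inner hash: even-index sum = 431 mod 256 = 175; odd-index sum = 282 mod 256 = 26 → af 1a.
Outer input = (K'⊕opad) ∥ inner = bb 53 2c 5c ∥ af 1a.
Outer hash (tag): even-index sum = 406 mod 256 = 150; odd-index sum = 201 mod 256 = 201 → 96 c9.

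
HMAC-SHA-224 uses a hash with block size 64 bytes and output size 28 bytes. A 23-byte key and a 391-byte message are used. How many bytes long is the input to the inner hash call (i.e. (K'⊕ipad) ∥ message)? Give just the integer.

Key is 23 ≤ 64 bytes, zero-padded: |K'| = 64.
Inner input = (K'⊕ipad) ∥ m → 64 + 391 = 455 bytes.

455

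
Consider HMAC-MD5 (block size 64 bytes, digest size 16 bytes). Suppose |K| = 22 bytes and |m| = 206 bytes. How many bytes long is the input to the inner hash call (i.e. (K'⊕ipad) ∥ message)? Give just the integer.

Key is 22 ≤ 64 bytes, zero-padded: |K'| = 64.
Inner input = (K'⊕ipad) ∥ m → 64 + 206 = 270 bytes.

270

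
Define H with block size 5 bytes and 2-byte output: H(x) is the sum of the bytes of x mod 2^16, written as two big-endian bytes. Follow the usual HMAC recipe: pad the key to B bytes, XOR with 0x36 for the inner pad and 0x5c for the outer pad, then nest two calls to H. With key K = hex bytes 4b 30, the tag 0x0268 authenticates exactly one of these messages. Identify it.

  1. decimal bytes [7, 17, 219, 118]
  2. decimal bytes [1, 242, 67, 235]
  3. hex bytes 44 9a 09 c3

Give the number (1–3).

Key hex bytes 4b 30 is 2 bytes ≤ B = 5; zero-pad to 5 bytes: K' = 4b 30 00 00 00.
K' ⊕ ipad = 7d 06 36 36 36; K' ⊕ opad = 17 6c 5c 5c 5c.
m1: inner = H(7d 06 36 36 36 07 11 db 76) = 02 8e; tag = H(17 6c 5c 5c 5c 02 8e) = 0227
m2: inner = H(7d 06 36 36 36 01 f2 43 eb) = 03 46; tag = H(17 6c 5c 5c 5c 03 46) = 01e0
m3: inner = H(7d 06 36 36 36 44 9a 09 c3) = 02 cf; tag = H(17 6c 5c 5c 5c 02 cf) = 0268 ← matches

3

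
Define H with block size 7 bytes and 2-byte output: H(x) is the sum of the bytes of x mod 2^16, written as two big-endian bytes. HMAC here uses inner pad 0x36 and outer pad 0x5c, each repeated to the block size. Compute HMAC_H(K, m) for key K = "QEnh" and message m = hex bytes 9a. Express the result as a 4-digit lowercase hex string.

Key "QEnh" = 51 45 6e 68 is 4 bytes ≤ B = 7; zero-pad to 7 bytes: K' = 51 45 6e 68 00 00 00.
K' ⊕ ipad = 67 73 58 5e 36 36 36.  K' ⊕ opad = 0d 19 32 34 5c 5c 5c.
Inner input = (K'⊕ipad) ∥ m = 67 73 58 5e 36 36 36 ∥ 9a.
Inner hash: sum = 103+115+88+94+54+54+54+154 = 716 → 02 cc.
Outer input = (K'⊕opad) ∥ inner = 0d 19 32 34 5c 5c 5c ∥ 02 cc.
Outer hash (tag): sum = 13+25+50+52+92+92+92+2+204 = 622 → 02 6e.

026e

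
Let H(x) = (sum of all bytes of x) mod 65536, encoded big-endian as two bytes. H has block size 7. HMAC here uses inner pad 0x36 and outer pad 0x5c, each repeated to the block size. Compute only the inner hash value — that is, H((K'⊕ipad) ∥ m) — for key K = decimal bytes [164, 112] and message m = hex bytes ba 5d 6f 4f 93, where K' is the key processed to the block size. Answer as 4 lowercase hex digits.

Key decimal bytes [164, 112] = a4 70 is 2 bytes ≤ B = 7; zero-pad to 7 bytes: K' = a4 70 00 00 00 00 00.
K' ⊕ ipad = 92 46 36 36 36 36 36.
Inner input = 92 46 36 36 36 36 36 ∥ ba 5d 6f 4f 93.
Inner hash: sum = 146+70+54+54+54+54+54+186+93+111+79+147 = 1102 → 04 4e.

044e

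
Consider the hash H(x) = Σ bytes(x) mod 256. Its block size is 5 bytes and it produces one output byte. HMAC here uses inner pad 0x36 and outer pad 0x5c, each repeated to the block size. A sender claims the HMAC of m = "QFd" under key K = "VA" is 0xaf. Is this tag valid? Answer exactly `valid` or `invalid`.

valid

Key "VA" = 56 41 is 2 bytes ≤ B = 5; zero-pad to 5 bytes: K' = 56 41 00 00 00.
K' ⊕ ipad = 60 77 36 36 36; K' ⊕ opad = 0a 1d 5c 5c 5c.
Inner hash: sum = 96+119+54+54+54+81+70+100 = 628; mod 256 = 116 → 74.
Outer hash (recomputed tag): sum = 10+29+92+92+92+116 = 431; mod 256 = 175 → af.
Recomputed tag = af; claimed = af → match.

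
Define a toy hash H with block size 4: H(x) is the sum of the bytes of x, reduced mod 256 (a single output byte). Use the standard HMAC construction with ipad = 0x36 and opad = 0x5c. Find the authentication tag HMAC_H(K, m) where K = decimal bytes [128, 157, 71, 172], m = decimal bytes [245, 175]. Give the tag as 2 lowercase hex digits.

Key decimal bytes [128, 157, 71, 172] = 80 9d 47 ac is exactly B = 4 bytes: K' = 80 9d 47 ac.
K' ⊕ ipad = b6 ab 71 9a.  K' ⊕ opad = dc c1 1b f0.
Inner input = (K'⊕ipad) ∥ m = b6 ab 71 9a ∥ f5 af.
Inner hash: sum = 182+171+113+154+245+175 = 1040; mod 256 = 16 → 10.
Outer input = (K'⊕opad) ∥ inner = dc c1 1b f0 ∥ 10.
Outer hash (tag): sum = 220+193+27+240+16 = 696; mod 256 = 184 → b8.

b8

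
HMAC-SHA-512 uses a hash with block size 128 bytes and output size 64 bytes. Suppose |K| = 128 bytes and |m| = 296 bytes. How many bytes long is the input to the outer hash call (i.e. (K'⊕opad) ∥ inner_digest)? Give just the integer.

192

Key is 128 ≤ 128 bytes, zero-padded: |K'| = 128.
Outer input = (K'⊕opad) ∥ H(inner) → 128 + 64 = 192 bytes.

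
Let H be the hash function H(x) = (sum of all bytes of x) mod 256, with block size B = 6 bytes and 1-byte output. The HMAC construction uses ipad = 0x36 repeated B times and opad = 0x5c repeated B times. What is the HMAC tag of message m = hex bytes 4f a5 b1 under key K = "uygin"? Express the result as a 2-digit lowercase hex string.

Key "uygin" = 75 79 67 69 6e is 5 bytes ≤ B = 6; zero-pad to 6 bytes: K' = 75 79 67 69 6e 00.
K' ⊕ ipad = 43 4f 51 5f 58 36.  K' ⊕ opad = 29 25 3b 35 32 5c.
Inner input = (K'⊕ipad) ∥ m = 43 4f 51 5f 58 36 ∥ 4f a5 b1.
Inner hash: sum = 67+79+81+95+88+54+79+165+177 = 885; mod 256 = 117 → 75.
Outer input = (K'⊕opad) ∥ inner = 29 25 3b 35 32 5c ∥ 75.
Outer hash (tag): sum = 41+37+59+53+50+92+117 = 449; mod 256 = 193 → c1.

c1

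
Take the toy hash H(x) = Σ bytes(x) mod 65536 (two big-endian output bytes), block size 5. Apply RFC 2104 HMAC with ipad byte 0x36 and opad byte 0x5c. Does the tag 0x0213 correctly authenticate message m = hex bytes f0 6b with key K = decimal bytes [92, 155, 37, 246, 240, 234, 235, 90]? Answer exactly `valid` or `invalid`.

Key decimal bytes [92, 155, 37, 246, 240, 234, 235, 90] = 5c 9b 25 f6 f0 ea eb 5a is 8 bytes > B = 5, so hash it first: H(key) = 05 31, then zero-pad to 5 bytes: K' = 05 31 00 00 00.
K' ⊕ ipad = 33 07 36 36 36; K' ⊕ opad = 59 6d 5c 5c 5c.
Inner hash: sum = 51+7+54+54+54+240+107 = 567 → 02 37.
Outer hash (recomputed tag): sum = 89+109+92+92+92+2+55 = 531 → 02 13.
Recomputed tag = 0213; claimed = 0213 → match.

valid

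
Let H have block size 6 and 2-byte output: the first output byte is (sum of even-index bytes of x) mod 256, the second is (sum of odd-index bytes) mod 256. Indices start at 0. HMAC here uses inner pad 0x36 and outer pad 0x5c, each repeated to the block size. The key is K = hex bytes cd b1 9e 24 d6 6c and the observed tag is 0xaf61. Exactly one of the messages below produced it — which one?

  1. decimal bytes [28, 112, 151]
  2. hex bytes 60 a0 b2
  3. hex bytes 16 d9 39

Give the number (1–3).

Key hex bytes cd b1 9e 24 d6 6c is exactly B = 6 bytes: K' = cd b1 9e 24 d6 6c.
K' ⊕ ipad = fb 87 a8 12 e0 5a; K' ⊕ opad = 91 ed c2 78 8a 30.
m1: inner = H(fb 87 a8 12 e0 5a 1c 70 97) = 36 63; tag = H(91 ed c2 78 8a 30 36 63) = 13f8
m2: inner = H(fb 87 a8 12 e0 5a 60 a0 b2) = 95 93; tag = H(91 ed c2 78 8a 30 95 93) = 7228
m3: inner = H(fb 87 a8 12 e0 5a 16 d9 39) = d2 cc; tag = H(91 ed c2 78 8a 30 d2 cc) = af61 ← matches

3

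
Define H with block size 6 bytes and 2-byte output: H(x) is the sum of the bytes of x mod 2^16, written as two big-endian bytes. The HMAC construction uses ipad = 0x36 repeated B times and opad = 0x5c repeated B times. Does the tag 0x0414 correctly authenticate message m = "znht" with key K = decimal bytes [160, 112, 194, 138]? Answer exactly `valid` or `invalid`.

valid

Key decimal bytes [160, 112, 194, 138] = a0 70 c2 8a is 4 bytes ≤ B = 6; zero-pad to 6 bytes: K' = a0 70 c2 8a 00 00.
K' ⊕ ipad = 96 46 f4 bc 36 36; K' ⊕ opad = fc 2c 9e d6 5c 5c.
Inner hash: sum = 150+70+244+188+54+54+122+110+104+116 = 1212 → 04 bc.
Outer hash (recomputed tag): sum = 252+44+158+214+92+92+4+188 = 1044 → 04 14.
Recomputed tag = 0414; claimed = 0414 → match.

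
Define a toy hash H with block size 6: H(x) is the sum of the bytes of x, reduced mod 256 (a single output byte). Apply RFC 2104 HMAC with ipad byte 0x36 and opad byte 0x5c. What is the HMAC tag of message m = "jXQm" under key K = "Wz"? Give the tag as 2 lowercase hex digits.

a6

Key "Wz" = 57 7a is 2 bytes ≤ B = 6; zero-pad to 6 bytes: K' = 57 7a 00 00 00 00.
K' ⊕ ipad = 61 4c 36 36 36 36.  K' ⊕ opad = 0b 26 5c 5c 5c 5c.
Inner input = (K'⊕ipad) ∥ m = 61 4c 36 36 36 36 ∥ 6a 58 51 6d.
Inner hash: sum = 97+76+54+54+54+54+106+88+81+109 = 773; mod 256 = 5 → 05.
Outer input = (K'⊕opad) ∥ inner = 0b 26 5c 5c 5c 5c ∥ 05.
Outer hash (tag): sum = 11+38+92+92+92+92+5 = 422; mod 256 = 166 → a6.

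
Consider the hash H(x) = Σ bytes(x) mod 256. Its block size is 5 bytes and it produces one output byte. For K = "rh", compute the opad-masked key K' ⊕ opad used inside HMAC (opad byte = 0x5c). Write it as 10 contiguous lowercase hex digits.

2e345c5c5c

Key "rh" = 72 68 is 2 bytes ≤ B = 5; zero-pad to 5 bytes: K' = 72 68 00 00 00.
XOR each byte with 0x5c: 72⊕5c=2e, 68⊕5c=34, 00⊕5c=5c, 00⊕5c=5c, 00⊕5c=5c.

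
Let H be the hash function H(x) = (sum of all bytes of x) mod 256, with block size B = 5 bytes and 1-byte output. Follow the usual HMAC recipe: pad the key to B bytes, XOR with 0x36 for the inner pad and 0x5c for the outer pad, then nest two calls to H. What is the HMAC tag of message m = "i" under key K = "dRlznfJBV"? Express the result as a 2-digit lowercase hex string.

23

Key "dRlznfJBV" = 64 52 6c 7a 6e 66 4a 42 56 is 9 bytes > B = 5, so hash it first: H(key) = 52, then zero-pad to 5 bytes: K' = 52 00 00 00 00.
K' ⊕ ipad = 64 36 36 36 36.  K' ⊕ opad = 0e 5c 5c 5c 5c.
Inner input = (K'⊕ipad) ∥ m = 64 36 36 36 36 ∥ 69.
Inner hash: sum = 100+54+54+54+54+105 = 421; mod 256 = 165 → a5.
Outer input = (K'⊕opad) ∥ inner = 0e 5c 5c 5c 5c ∥ a5.
Outer hash (tag): sum = 14+92+92+92+92+165 = 547; mod 256 = 35 → 23.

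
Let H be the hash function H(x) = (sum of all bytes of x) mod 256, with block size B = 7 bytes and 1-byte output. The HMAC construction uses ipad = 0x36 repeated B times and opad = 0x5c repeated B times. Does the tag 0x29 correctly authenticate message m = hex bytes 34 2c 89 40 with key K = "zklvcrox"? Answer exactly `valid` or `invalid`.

Key "zklvcrox" = 7a 6b 6c 76 63 72 6f 78 is 8 bytes > B = 7, so hash it first: H(key) = 83, then zero-pad to 7 bytes: K' = 83 00 00 00 00 00 00.
K' ⊕ ipad = b5 36 36 36 36 36 36; K' ⊕ opad = df 5c 5c 5c 5c 5c 5c.
Inner hash: sum = 181+54+54+54+54+54+54+52+44+137+64 = 802; mod 256 = 34 → 22.
Outer hash (recomputed tag): sum = 223+92+92+92+92+92+92+34 = 809; mod 256 = 41 → 29.
Recomputed tag = 29; claimed = 29 → match.

valid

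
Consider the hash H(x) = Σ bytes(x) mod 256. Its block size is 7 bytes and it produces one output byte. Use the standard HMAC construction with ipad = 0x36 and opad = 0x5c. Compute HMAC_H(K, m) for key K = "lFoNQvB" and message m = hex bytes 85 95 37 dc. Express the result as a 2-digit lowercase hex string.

c7

Key "lFoNQvB" = 6c 46 6f 4e 51 76 42 is exactly B = 7 bytes: K' = 6c 46 6f 4e 51 76 42.
K' ⊕ ipad = 5a 70 59 78 67 40 74.  K' ⊕ opad = 30 1a 33 12 0d 2a 1e.
Inner input = (K'⊕ipad) ∥ m = 5a 70 59 78 67 40 74 ∥ 85 95 37 dc.
Inner hash: sum = 90+112+89+120+103+64+116+133+149+55+220 = 1251; mod 256 = 227 → e3.
Outer input = (K'⊕opad) ∥ inner = 30 1a 33 12 0d 2a 1e ∥ e3.
Outer hash (tag): sum = 48+26+51+18+13+42+30+227 = 455; mod 256 = 199 → c7.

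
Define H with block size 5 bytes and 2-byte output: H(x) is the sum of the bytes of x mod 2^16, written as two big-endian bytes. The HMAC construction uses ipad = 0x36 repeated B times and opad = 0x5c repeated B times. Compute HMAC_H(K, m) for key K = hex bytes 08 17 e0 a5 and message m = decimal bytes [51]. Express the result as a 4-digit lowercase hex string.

Key hex bytes 08 17 e0 a5 is 4 bytes ≤ B = 5; zero-pad to 5 bytes: K' = 08 17 e0 a5 00.
K' ⊕ ipad = 3e 21 d6 93 36.  K' ⊕ opad = 54 4b bc f9 5c.
Inner input = (K'⊕ipad) ∥ m = 3e 21 d6 93 36 ∥ 33.
Inner hash: sum = 62+33+214+147+54+51 = 561 → 02 31.
Outer input = (K'⊕opad) ∥ inner = 54 4b bc f9 5c ∥ 02 31.
Outer hash (tag): sum = 84+75+188+249+92+2+49 = 739 → 02 e3.

02e3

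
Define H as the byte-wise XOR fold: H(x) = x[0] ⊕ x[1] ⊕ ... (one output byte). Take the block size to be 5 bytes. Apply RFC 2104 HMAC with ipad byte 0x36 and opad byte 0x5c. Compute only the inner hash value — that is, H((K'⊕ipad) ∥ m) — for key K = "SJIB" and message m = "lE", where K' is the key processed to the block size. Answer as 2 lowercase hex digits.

0d

Key "SJIB" = 53 4a 49 42 is 4 bytes ≤ B = 5; zero-pad to 5 bytes: K' = 53 4a 49 42 00.
K' ⊕ ipad = 65 7c 7f 74 36.
Inner input = 65 7c 7f 74 36 ∥ 6c 45.
Inner hash: XOR 65⊕7c⊕7f⊕74⊕36⊕6c⊕45 = 0d.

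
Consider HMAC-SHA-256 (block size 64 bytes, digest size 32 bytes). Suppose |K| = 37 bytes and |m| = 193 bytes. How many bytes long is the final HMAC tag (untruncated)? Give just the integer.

The tag is one SHA-256 digest: 32 bytes.

32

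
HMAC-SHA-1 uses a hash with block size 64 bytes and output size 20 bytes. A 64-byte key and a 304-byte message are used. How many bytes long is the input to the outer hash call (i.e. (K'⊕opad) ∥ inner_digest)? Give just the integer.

84

Key is 64 ≤ 64 bytes, zero-padded: |K'| = 64.
Outer input = (K'⊕opad) ∥ H(inner) → 64 + 20 = 84 bytes.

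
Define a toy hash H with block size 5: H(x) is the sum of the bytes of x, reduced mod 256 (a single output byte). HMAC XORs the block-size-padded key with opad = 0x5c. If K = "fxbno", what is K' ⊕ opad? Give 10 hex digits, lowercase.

Key "fxbno" = 66 78 62 6e 6f is exactly B = 5 bytes: K' = 66 78 62 6e 6f.
XOR each byte with 0x5c: 66⊕5c=3a, 78⊕5c=24, 62⊕5c=3e, 6e⊕5c=32, 6f⊕5c=33.

3a243e3233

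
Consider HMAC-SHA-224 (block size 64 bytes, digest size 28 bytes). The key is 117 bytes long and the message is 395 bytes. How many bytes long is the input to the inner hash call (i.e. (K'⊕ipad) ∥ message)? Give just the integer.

Key is 117 > 64 bytes, so it is hashed to 28 bytes then zero-padded to 64: |K'| = 64.
Inner input = (K'⊕ipad) ∥ m → 64 + 395 = 459 bytes.

459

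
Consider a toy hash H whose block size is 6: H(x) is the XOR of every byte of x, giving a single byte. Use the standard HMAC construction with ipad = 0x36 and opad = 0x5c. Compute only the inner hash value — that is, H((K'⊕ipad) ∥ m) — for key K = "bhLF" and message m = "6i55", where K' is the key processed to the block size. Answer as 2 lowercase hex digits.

Key "bhLF" = 62 68 4c 46 is 4 bytes ≤ B = 6; zero-pad to 6 bytes: K' = 62 68 4c 46 00 00.
K' ⊕ ipad = 54 5e 7a 70 36 36.
Inner input = 54 5e 7a 70 36 36 ∥ 36 69 35 35.
Inner hash: XOR 54⊕5e⊕7a⊕70⊕36⊕36⊕36⊕69⊕35⊕35 = 5f.

5f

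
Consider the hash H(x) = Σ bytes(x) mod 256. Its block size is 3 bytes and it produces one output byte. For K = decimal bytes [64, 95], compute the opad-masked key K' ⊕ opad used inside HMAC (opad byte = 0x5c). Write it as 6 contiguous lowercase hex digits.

Key decimal bytes [64, 95] = 40 5f is 2 bytes ≤ B = 3; zero-pad to 3 bytes: K' = 40 5f 00.
XOR each byte with 0x5c: 40⊕5c=1c, 5f⊕5c=03, 00⊕5c=5c.

1c035c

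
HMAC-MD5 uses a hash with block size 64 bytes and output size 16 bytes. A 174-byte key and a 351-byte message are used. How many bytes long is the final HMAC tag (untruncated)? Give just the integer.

16

The tag is one MD5 digest: 16 bytes.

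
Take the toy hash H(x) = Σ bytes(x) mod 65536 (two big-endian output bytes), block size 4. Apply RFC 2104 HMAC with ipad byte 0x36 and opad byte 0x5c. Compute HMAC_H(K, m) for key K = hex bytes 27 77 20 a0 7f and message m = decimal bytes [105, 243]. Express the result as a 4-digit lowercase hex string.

0282

Key hex bytes 27 77 20 a0 7f is 5 bytes > B = 4, so hash it first: H(key) = 01 dd, then zero-pad to 4 bytes: K' = 01 dd 00 00.
K' ⊕ ipad = 37 eb 36 36.  K' ⊕ opad = 5d 81 5c 5c.
Inner input = (K'⊕ipad) ∥ m = 37 eb 36 36 ∥ 69 f3.
Inner hash: sum = 55+235+54+54+105+243 = 746 → 02 ea.
Outer input = (K'⊕opad) ∥ inner = 5d 81 5c 5c ∥ 02 ea.
Outer hash (tag): sum = 93+129+92+92+2+234 = 642 → 02 82.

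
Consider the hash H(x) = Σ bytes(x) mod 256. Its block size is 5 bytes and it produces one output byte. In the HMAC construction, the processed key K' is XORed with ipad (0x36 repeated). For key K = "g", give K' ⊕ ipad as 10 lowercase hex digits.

5136363636

Key "g" = 67 is 1 byte ≤ B = 5; zero-pad to 5 bytes: K' = 67 00 00 00 00.
XOR each byte with 0x36: 67⊕36=51, 00⊕36=36, 00⊕36=36, 00⊕36=36, 00⊕36=36.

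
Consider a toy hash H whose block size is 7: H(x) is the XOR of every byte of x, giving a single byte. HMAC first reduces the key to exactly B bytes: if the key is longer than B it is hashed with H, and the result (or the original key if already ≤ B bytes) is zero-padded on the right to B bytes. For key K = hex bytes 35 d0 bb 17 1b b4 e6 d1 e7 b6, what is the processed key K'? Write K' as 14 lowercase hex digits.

|K| = 10 > B = 7, so first hash the key.
H(K): XOR 35⊕d0⊕bb⊕17⊕1b⊕b4⊕e6⊕d1⊕e7⊕b6 = 80.
Zero-pad H(K) = 80 to 7 bytes: K' = 80 00 00 00 00 00 00.

80000000000000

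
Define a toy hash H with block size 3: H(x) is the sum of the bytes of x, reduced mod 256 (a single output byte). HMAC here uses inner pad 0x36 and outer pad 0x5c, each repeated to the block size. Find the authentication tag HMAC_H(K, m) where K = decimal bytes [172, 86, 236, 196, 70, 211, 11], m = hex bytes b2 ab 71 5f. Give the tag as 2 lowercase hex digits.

Key decimal bytes [172, 86, 236, 196, 70, 211, 11] = ac 56 ec c4 46 d3 0b is 7 bytes > B = 3, so hash it first: H(key) = d6, then zero-pad to 3 bytes: K' = d6 00 00.
K' ⊕ ipad = e0 36 36.  K' ⊕ opad = 8a 5c 5c.
Inner input = (K'⊕ipad) ∥ m = e0 36 36 ∥ b2 ab 71 5f.
Inner hash: sum = 224+54+54+178+171+113+95 = 889; mod 256 = 121 → 79.
Outer input = (K'⊕opad) ∥ inner = 8a 5c 5c ∥ 79.
Outer hash (tag): sum = 138+92+92+121 = 443; mod 256 = 187 → bb.

bb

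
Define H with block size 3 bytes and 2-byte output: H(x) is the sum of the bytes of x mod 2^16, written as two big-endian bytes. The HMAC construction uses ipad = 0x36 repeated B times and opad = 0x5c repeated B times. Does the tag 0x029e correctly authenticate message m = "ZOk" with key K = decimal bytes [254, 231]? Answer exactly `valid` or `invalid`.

valid

Key decimal bytes [254, 231] = fe e7 is 2 bytes ≤ B = 3; zero-pad to 3 bytes: K' = fe e7 00.
K' ⊕ ipad = c8 d1 36; K' ⊕ opad = a2 bb 5c.
Inner hash: sum = 200+209+54+90+79+107 = 739 → 02 e3.
Outer hash (recomputed tag): sum = 162+187+92+2+227 = 670 → 02 9e.
Recomputed tag = 029e; claimed = 029e → match.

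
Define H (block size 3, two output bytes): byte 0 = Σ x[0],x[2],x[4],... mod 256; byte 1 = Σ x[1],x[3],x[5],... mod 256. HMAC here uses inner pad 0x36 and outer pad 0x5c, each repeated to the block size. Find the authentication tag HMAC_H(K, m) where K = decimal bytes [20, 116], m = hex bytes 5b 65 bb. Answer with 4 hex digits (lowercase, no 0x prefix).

fce5

Key decimal bytes [20, 116] = 14 74 is 2 bytes ≤ B = 3; zero-pad to 3 bytes: K' = 14 74 00.
K' ⊕ ipad = 22 42 36.  K' ⊕ opad = 48 28 5c.
Inner input = (K'⊕ipad) ∥ m = 22 42 36 ∥ 5b 65 bb.
Inner hash: even-index sum = 189 mod 256 = 189; odd-index sum = 344 mod 256 = 88 → bd 58.
Outer input = (K'⊕opad) ∥ inner = 48 28 5c ∥ bd 58.
Outer hash (tag): even-index sum = 252 mod 256 = 252; odd-index sum = 229 mod 256 = 229 → fc e5.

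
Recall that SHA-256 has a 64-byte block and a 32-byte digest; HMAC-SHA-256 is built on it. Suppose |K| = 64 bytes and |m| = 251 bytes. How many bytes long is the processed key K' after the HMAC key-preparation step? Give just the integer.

Key is 64 ≤ 64 bytes, zero-padded: |K'| = 64.

64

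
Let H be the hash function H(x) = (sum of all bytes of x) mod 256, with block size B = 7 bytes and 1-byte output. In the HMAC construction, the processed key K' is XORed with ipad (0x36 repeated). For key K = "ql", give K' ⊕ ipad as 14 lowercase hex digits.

475a3636363636

Key "ql" = 71 6c is 2 bytes ≤ B = 7; zero-pad to 7 bytes: K' = 71 6c 00 00 00 00 00.
XOR each byte with 0x36: 71⊕36=47, 6c⊕36=5a, 00⊕36=36, 00⊕36=36, 00⊕36=36, 00⊕36=36, 00⊕36=36.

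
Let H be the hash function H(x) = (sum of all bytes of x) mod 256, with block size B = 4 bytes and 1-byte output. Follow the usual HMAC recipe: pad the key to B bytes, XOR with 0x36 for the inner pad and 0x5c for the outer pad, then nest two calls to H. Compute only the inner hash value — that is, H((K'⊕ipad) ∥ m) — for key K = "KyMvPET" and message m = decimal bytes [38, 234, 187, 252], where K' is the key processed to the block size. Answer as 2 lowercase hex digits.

af

Key "KyMvPET" = 4b 79 4d 76 50 45 54 is 7 bytes > B = 4, so hash it first: H(key) = 70, then zero-pad to 4 bytes: K' = 70 00 00 00.
K' ⊕ ipad = 46 36 36 36.
Inner input = 46 36 36 36 ∥ 26 ea bb fc.
Inner hash: sum = 70+54+54+54+38+234+187+252 = 943; mod 256 = 175 → af.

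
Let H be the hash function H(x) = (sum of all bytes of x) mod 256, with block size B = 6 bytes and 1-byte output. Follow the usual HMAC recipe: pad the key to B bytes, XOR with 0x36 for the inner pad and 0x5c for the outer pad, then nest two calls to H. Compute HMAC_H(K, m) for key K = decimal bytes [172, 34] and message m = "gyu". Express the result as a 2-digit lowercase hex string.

Key decimal bytes [172, 34] = ac 22 is 2 bytes ≤ B = 6; zero-pad to 6 bytes: K' = ac 22 00 00 00 00.
K' ⊕ ipad = 9a 14 36 36 36 36.  K' ⊕ opad = f0 7e 5c 5c 5c 5c.
Inner input = (K'⊕ipad) ∥ m = 9a 14 36 36 36 36 ∥ 67 79 75.
Inner hash: sum = 154+20+54+54+54+54+103+121+117 = 731; mod 256 = 219 → db.
Outer input = (K'⊕opad) ∥ inner = f0 7e 5c 5c 5c 5c ∥ db.
Outer hash (tag): sum = 240+126+92+92+92+92+219 = 953; mod 256 = 185 → b9.

b9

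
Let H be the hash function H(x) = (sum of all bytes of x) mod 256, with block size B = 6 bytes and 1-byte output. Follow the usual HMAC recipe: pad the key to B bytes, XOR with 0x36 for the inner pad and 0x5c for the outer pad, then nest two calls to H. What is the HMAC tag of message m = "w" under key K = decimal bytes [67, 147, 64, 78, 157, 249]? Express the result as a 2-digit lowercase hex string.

7b

Key decimal bytes [67, 147, 64, 78, 157, 249] = 43 93 40 4e 9d f9 is exactly B = 6 bytes: K' = 43 93 40 4e 9d f9.
K' ⊕ ipad = 75 a5 76 78 ab cf.  K' ⊕ opad = 1f cf 1c 12 c1 a5.
Inner input = (K'⊕ipad) ∥ m = 75 a5 76 78 ab cf ∥ 77.
Inner hash: sum = 117+165+118+120+171+207+119 = 1017; mod 256 = 249 → f9.
Outer input = (K'⊕opad) ∥ inner = 1f cf 1c 12 c1 a5 ∥ f9.
Outer hash (tag): sum = 31+207+28+18+193+165+249 = 891; mod 256 = 123 → 7b.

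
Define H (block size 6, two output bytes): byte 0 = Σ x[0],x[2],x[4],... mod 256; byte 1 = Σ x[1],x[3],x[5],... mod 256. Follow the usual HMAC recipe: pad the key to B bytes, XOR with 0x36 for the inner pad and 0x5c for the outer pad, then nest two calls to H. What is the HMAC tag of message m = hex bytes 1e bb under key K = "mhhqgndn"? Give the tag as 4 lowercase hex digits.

d44b

Key "mhhqgndn" = 6d 68 68 71 67 6e 64 6e is 8 bytes > B = 6, so hash it first: H(key) = a0 b5, then zero-pad to 6 bytes: K' = a0 b5 00 00 00 00.
K' ⊕ ipad = 96 83 36 36 36 36.  K' ⊕ opad = fc e9 5c 5c 5c 5c.
Inner input = (K'⊕ipad) ∥ m = 96 83 36 36 36 36 ∥ 1e bb.
Inner hash: even-index sum = 288 mod 256 = 32; odd-index sum = 426 mod 256 = 170 → 20 aa.
Outer input = (K'⊕opad) ∥ inner = fc e9 5c 5c 5c 5c ∥ 20 aa.
Outer hash (tag): even-index sum = 468 mod 256 = 212; odd-index sum = 587 mod 256 = 75 → d4 4b.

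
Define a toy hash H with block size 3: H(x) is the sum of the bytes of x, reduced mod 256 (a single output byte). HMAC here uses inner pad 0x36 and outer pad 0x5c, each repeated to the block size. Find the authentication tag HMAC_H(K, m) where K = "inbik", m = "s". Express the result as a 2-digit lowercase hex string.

Key "inbik" = 69 6e 62 69 6b is 5 bytes > B = 3, so hash it first: H(key) = 0d, then zero-pad to 3 bytes: K' = 0d 00 00.
K' ⊕ ipad = 3b 36 36.  K' ⊕ opad = 51 5c 5c.
Inner input = (K'⊕ipad) ∥ m = 3b 36 36 ∥ 73.
Inner hash: sum = 59+54+54+115 = 282; mod 256 = 26 → 1a.
Outer input = (K'⊕opad) ∥ inner = 51 5c 5c ∥ 1a.
Outer hash (tag): sum = 81+92+92+26 = 291; mod 256 = 35 → 23.

23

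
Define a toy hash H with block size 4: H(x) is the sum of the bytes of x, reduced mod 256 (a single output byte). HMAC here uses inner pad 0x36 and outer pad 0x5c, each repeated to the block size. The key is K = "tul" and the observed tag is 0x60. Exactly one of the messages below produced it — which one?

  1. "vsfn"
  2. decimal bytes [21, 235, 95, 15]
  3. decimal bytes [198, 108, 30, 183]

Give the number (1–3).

Key "tul" = 74 75 6c is 3 bytes ≤ B = 4; zero-pad to 4 bytes: K' = 74 75 6c 00.
K' ⊕ ipad = 42 43 5a 36; K' ⊕ opad = 28 29 30 5c.
m1: inner = H(42 43 5a 36 76 73 66 6e) = d2; tag = H(28 29 30 5c d2) = af
m2: inner = H(42 43 5a 36 15 eb 5f 0f) = 83; tag = H(28 29 30 5c 83) = 60 ← matches
m3: inner = H(42 43 5a 36 c6 6c 1e b7) = 1c; tag = H(28 29 30 5c 1c) = f9

2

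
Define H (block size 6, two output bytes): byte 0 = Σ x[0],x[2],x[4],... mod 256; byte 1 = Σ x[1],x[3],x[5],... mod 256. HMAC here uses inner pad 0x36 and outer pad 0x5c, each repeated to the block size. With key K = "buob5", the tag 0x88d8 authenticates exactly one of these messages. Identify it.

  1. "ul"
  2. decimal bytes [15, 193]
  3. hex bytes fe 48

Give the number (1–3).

3

Key "buob5" = 62 75 6f 62 35 is 5 bytes ≤ B = 6; zero-pad to 6 bytes: K' = 62 75 6f 62 35 00.
K' ⊕ ipad = 54 43 59 54 03 36; K' ⊕ opad = 3e 29 33 3e 69 5c.
m1: inner = H(54 43 59 54 03 36 75 6c) = 25 39; tag = H(3e 29 33 3e 69 5c 25 39) = fffc
m2: inner = H(54 43 59 54 03 36 0f c1) = bf 8e; tag = H(3e 29 33 3e 69 5c bf 8e) = 9951
m3: inner = H(54 43 59 54 03 36 fe 48) = ae 15; tag = H(3e 29 33 3e 69 5c ae 15) = 88d8 ← matches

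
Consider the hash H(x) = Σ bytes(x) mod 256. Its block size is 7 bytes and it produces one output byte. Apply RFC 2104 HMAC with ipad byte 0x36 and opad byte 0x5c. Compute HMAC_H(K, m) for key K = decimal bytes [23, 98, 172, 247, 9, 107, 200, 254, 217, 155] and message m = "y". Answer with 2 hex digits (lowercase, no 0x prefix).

77

Key decimal bytes [23, 98, 172, 247, 9, 107, 200, 254, 217, 155] = 17 62 ac f7 09 6b c8 fe d9 9b is 10 bytes > B = 7, so hash it first: H(key) = ca, then zero-pad to 7 bytes: K' = ca 00 00 00 00 00 00.
K' ⊕ ipad = fc 36 36 36 36 36 36.  K' ⊕ opad = 96 5c 5c 5c 5c 5c 5c.
Inner input = (K'⊕ipad) ∥ m = fc 36 36 36 36 36 36 ∥ 79.
Inner hash: sum = 252+54+54+54+54+54+54+121 = 697; mod 256 = 185 → b9.
Outer input = (K'⊕opad) ∥ inner = 96 5c 5c 5c 5c 5c 5c ∥ b9.
Outer hash (tag): sum = 150+92+92+92+92+92+92+185 = 887; mod 256 = 119 → 77.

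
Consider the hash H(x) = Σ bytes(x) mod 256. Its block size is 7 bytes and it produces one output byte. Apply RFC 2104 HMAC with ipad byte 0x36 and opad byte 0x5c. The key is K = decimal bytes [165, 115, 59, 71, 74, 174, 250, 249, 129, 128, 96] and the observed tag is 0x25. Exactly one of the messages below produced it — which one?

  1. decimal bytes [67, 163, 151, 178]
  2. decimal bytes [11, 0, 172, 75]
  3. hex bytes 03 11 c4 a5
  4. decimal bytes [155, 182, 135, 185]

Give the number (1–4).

Key decimal bytes [165, 115, 59, 71, 74, 174, 250, 249, 129, 128, 96] = a5 73 3b 47 4a ae fa f9 81 80 60 is 11 bytes > B = 7, so hash it first: H(key) = e6, then zero-pad to 7 bytes: K' = e6 00 00 00 00 00 00.
K' ⊕ ipad = d0 36 36 36 36 36 36; K' ⊕ opad = ba 5c 5c 5c 5c 5c 5c.
m1: inner = H(d0 36 36 36 36 36 36 43 a3 97 b2) = 43; tag = H(ba 5c 5c 5c 5c 5c 5c 43) = 25 ← matches
m2: inner = H(d0 36 36 36 36 36 36 0b 00 ac 4b) = 16; tag = H(ba 5c 5c 5c 5c 5c 5c 16) = f8
m3: inner = H(d0 36 36 36 36 36 36 03 11 c4 a5) = 91; tag = H(ba 5c 5c 5c 5c 5c 5c 91) = 73
m4: inner = H(d0 36 36 36 36 36 36 9b b6 87 b9) = a5; tag = H(ba 5c 5c 5c 5c 5c 5c a5) = 87

1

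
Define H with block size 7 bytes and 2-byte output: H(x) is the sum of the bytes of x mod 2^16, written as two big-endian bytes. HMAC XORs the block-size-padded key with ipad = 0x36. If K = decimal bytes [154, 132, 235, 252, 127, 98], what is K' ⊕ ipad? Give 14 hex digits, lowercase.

Key decimal bytes [154, 132, 235, 252, 127, 98] = 9a 84 eb fc 7f 62 is 6 bytes ≤ B = 7; zero-pad to 7 bytes: K' = 9a 84 eb fc 7f 62 00.
XOR each byte with 0x36: 9a⊕36=ac, 84⊕36=b2, eb⊕36=dd, fc⊕36=ca, 7f⊕36=49, 62⊕36=54, 00⊕36=36.

acb2ddca495436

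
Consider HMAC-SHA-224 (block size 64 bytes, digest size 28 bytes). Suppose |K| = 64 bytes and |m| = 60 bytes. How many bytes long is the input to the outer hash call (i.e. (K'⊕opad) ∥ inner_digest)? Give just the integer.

Key is 64 ≤ 64 bytes, zero-padded: |K'| = 64.
Outer input = (K'⊕opad) ∥ H(inner) → 64 + 28 = 92 bytes.

92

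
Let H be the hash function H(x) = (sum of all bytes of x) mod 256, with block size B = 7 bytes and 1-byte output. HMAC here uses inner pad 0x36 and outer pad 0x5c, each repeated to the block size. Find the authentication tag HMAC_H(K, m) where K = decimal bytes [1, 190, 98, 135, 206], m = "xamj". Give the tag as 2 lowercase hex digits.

7a

Key decimal bytes [1, 190, 98, 135, 206] = 01 be 62 87 ce is 5 bytes ≤ B = 7; zero-pad to 7 bytes: K' = 01 be 62 87 ce 00 00.
K' ⊕ ipad = 37 88 54 b1 f8 36 36.  K' ⊕ opad = 5d e2 3e db 92 5c 5c.
Inner input = (K'⊕ipad) ∥ m = 37 88 54 b1 f8 36 36 ∥ 78 61 6d 6a.
Inner hash: sum = 55+136+84+177+248+54+54+120+97+109+106 = 1240; mod 256 = 216 → d8.
Outer input = (K'⊕opad) ∥ inner = 5d e2 3e db 92 5c 5c ∥ d8.
Outer hash (tag): sum = 93+226+62+219+146+92+92+216 = 1146; mod 256 = 122 → 7a.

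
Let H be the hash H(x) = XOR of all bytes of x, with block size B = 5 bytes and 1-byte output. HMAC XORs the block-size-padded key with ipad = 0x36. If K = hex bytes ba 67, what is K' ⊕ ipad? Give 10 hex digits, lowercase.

8c51363636

Key hex bytes ba 67 is 2 bytes ≤ B = 5; zero-pad to 5 bytes: K' = ba 67 00 00 00.
XOR each byte with 0x36: ba⊕36=8c, 67⊕36=51, 00⊕36=36, 00⊕36=36, 00⊕36=36.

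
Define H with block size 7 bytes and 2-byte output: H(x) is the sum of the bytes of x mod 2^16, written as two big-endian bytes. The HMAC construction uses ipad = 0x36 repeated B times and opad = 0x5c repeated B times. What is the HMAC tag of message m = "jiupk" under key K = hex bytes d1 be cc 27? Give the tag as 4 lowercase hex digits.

Key hex bytes d1 be cc 27 is 4 bytes ≤ B = 7; zero-pad to 7 bytes: K' = d1 be cc 27 00 00 00.
K' ⊕ ipad = e7 88 fa 11 36 36 36.  K' ⊕ opad = 8d e2 90 7b 5c 5c 5c.
Inner input = (K'⊕ipad) ∥ m = e7 88 fa 11 36 36 36 ∥ 6a 69 75 70 6b.
Inner hash: sum = 231+136+250+17+54+54+54+106+105+117+112+107 = 1343 → 05 3f.
Outer input = (K'⊕opad) ∥ inner = 8d e2 90 7b 5c 5c 5c ∥ 05 3f.
Outer hash (tag): sum = 141+226+144+123+92+92+92+5+63 = 978 → 03 d2.

03d2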